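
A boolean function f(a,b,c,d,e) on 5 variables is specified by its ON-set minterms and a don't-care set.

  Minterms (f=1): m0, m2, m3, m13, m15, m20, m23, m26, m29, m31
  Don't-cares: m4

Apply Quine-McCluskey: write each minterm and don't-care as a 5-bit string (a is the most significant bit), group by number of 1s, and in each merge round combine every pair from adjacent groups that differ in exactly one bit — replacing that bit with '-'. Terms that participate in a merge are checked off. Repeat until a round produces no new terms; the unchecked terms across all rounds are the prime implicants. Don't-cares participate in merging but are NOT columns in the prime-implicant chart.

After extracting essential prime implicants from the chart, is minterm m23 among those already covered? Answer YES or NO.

Round 0: 00000✓ 00010✓ 00011✓ 00100✓ 01101✓ 01111✓ 10100✓ 10111✓ 11010 11101✓ 11111✓
Round 1: -0100 -1101✓ -1111✓ 00-00 000-0 0001- 011-1✓ 1-111 111-1✓
Round 2: -11-1
PIs = {-0100, -11-1, 00-00, 000-0, 0001-, 1-111, 11010}
Coverage chart:
  m0: 00-00,000-0
  m2: 000-0,0001-
  m3: 0001- ←essential
  m13: -11-1 ←essential
  m15: -11-1 ←essential
  m20: -0100 ←essential
  m23: 1-111 ←essential
  m26: 11010 ←essential
  m29: -11-1 ←essential
  m31: -11-1,1-111
Essential: -0100, -11-1, 0001-, 1-111, 11010

YES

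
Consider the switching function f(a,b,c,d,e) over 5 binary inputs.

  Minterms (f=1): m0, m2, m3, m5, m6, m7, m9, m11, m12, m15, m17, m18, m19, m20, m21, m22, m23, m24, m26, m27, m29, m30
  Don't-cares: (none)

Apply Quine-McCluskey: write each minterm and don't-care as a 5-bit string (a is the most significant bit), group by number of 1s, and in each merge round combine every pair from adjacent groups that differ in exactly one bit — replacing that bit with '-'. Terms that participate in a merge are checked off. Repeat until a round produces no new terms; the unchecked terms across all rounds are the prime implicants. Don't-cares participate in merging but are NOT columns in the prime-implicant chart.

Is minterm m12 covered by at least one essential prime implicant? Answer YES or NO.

[col 0] 00000*, 00010*, 00011*, 00101*, 00110*, 00111*, 01001*, 01011*, 01100, 01111*, 10001*, 10010*, 10011*, 10100*, 10101*, 10110*, 10111*, 11000*, 11010*, 11011*, 11101*, 11110*
[col 1] -0010*, -0011*, -0101*, -0110*, -0111*, -1011*, 0-011*, 0-111*, 00-10*, 00-11*, 000-0, 0001-*, 001-1*, 0011-*, 01-11*, 010-1, 1-010*, 1-011*, 1-101, 1-110*, 10-01*, 10-10*, 10-11*, 100-1*, 1001-*, 101-0*, 101-1*, 1010-*, 1011-*, 11-10*, 110-0, 1101-*
[col 2] --011, -0-10*, -0-11*, -001-*, -01-1, -011-*, 0--11, 00-1-*, 1--10, 1-01-, 10--1, 10-1-*, 101--
[col 3] -0-1-
Prime implicants: --011, -0-1-, -01-1, 0--11, 000-0, 010-1, 01100, 1--10, 1-01-, 1-101, 10--1, 101--, 110-0
PI chart (minterm → PIs covering it):
  0 | 000-0  (sole → essential)
  2 | -0-1-,000-0
  3 | --011,-0-1-,0--11
  5 | -01-1  (sole → essential)
  6 | -0-1-  (sole → essential)
  7 | -0-1-,-01-1,0--11
  9 | 010-1  (sole → essential)
  11 | --011,0--11,010-1
  12 | 01100  (sole → essential)
  15 | 0--11  (sole → essential)
  17 | 10--1  (sole → essential)
  18 | -0-1-,1--10,1-01-
  19 | --011,-0-1-,1-01-,10--1
  20 | 101--  (sole → essential)
  21 | -01-1,1-101,10--1,101--
  22 | -0-1-,1--10,101--
  23 | -0-1-,-01-1,10--1,101--
  24 | 110-0  (sole → essential)
  26 | 1--10,1-01-,110-0
  27 | --011,1-01-
  29 | 1-101  (sole → essential)
  30 | 1--10  (sole → essential)
Essential prime implicants: -0-1-, -01-1, 0--11, 000-0, 010-1, 01100, 1--10, 1-101, 10--1, 101--, 110-0

YES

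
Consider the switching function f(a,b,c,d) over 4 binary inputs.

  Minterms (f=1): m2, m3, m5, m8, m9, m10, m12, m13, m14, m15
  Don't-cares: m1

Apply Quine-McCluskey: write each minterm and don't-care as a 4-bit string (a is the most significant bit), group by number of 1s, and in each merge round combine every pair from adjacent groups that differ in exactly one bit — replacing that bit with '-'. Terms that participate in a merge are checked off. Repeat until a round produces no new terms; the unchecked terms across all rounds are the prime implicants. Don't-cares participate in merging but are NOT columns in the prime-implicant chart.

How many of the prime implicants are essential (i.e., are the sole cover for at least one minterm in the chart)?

2

Round 0: 0001✓ 0010✓ 0011✓ 0101✓ 1000✓ 1001✓ 1010✓ 1100✓ 1101✓ 1110✓ 1111✓
Round 1: -001✓ -010 -101✓ 0-01✓ 00-1 001- 1-00✓ 1-01✓ 1-10✓ 10-0✓ 100-✓ 11-0✓ 11-1✓ 110-✓ 111-✓
Round 2: --01 1--0 1-0- 11--
PIs = {--01, -010, 00-1, 001-, 1--0, 1-0-, 11--}
Coverage chart:
  m2: -010,001-
  m3: 00-1,001-
  m5: --01 ←essential
  m8: 1--0,1-0-
  m9: --01,1-0-
  m10: -010,1--0
  m12: 1--0,1-0-,11--
  m13: --01,1-0-,11--
  m14: 1--0,11--
  m15: 11-- ←essential
Essential: --01, 11--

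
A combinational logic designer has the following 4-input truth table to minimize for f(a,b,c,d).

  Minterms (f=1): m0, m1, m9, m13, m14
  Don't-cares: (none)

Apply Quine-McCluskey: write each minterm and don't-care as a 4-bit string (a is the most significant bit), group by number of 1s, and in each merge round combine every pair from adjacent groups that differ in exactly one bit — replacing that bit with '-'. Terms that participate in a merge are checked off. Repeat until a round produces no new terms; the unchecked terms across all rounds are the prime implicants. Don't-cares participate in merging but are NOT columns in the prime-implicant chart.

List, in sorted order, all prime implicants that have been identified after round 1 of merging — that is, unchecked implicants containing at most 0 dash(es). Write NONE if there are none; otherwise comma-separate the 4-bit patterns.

1110

[col 0] 0000*, 0001*, 1001*, 1101*, 1110
[col 1] -001, 000-, 1-01
Prime implicants: -001, 000-, 1-01, 1110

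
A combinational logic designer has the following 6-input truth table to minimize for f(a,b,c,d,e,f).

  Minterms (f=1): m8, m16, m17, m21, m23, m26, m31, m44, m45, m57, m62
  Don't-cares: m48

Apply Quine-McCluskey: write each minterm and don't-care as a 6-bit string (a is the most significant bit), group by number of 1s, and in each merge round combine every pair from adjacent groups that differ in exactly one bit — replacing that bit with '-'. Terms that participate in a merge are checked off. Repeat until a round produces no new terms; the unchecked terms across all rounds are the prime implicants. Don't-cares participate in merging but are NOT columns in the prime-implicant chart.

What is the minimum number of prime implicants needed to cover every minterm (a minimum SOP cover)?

8

size-2^0 implicants → 001000  010000(✓)  010001(✓)  010101(✓)  010111(✓)  011010  011111(✓)  101100(✓)  101101(✓)  110000(✓)  111001  111110
size-2^1 implicants → -10000  01-111  010-01  01000-  0101-1  10110-
Unchecked terms (primes): -10000, 001000, 01-111, 010-01, 01000-, 0101-1, 011010, 10110-, 111001, 111110
Minterm coverage:
  m8 ⊆ 001000 [E]
  m16 ⊆ -10000,01000-
  m17 ⊆ 010-01,01000-
  m21 ⊆ 010-01,0101-1
  m23 ⊆ 01-111,0101-1
  m26 ⊆ 011010 [E]
  m31 ⊆ 01-111 [E]
  m44 ⊆ 10110- [E]
  m45 ⊆ 10110- [E]
  m57 ⊆ 111001 [E]
  m62 ⊆ 111110 [E]
E = {001000, 01-111, 011010, 10110-, 111001, 111110}
Petrick residual → -10000, 010-01
Cover = bc'd'e'f' + a'b'cd'e'f' + a'bdef + a'bc'e'f + a'bcd'ef' + ab'cde' + abcd'e'f + abcdef'  |cover|=8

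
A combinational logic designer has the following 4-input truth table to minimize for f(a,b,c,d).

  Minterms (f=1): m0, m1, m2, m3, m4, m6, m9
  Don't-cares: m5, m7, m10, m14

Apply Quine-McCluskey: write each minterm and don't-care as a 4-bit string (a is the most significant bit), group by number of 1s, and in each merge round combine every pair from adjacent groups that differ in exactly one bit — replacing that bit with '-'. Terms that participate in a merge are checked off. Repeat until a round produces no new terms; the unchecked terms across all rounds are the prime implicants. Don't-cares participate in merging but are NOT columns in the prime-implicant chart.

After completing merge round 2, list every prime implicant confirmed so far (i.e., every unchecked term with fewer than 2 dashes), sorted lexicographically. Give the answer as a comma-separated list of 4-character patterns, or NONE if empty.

-001

Round 0: 0000✓ 0001✓ 0010✓ 0011✓ 0100✓ 0101✓ 0110✓ 0111✓ 1001✓ 1010✓ 1110✓
Round 1: -001 -010✓ -110✓ 0-00✓ 0-01✓ 0-10✓ 0-11✓ 00-0✓ 00-1✓ 000-✓ 001-✓ 01-0✓ 01-1✓ 010-✓ 011-✓ 1-10✓
Round 2: --10 0--0✓ 0--1✓ 0-0-✓ 0-1-✓ 00--✓ 01--✓
Round 3: 0---
PIs = {--10, -001, 0---}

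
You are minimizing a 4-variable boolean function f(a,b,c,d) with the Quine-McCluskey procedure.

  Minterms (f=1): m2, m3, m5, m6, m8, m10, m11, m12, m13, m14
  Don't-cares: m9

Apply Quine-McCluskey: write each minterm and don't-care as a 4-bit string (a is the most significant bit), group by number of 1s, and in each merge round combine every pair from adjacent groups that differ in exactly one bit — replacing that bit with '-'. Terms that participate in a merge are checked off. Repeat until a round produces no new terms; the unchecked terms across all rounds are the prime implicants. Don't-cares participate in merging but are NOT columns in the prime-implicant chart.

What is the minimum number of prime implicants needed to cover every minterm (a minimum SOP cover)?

Round 0: 0010✓ 0011✓ 0101✓ 0110✓ 1000✓ 1001✓ 1010✓ 1011✓ 1100✓ 1101✓ 1110✓
Round 1: -010✓ -011✓ -101 -110✓ 0-10✓ 001-✓ 1-00✓ 1-01✓ 1-10✓ 10-0✓ 10-1✓ 100-✓ 101-✓ 11-0✓ 110-✓
Round 2: --10 -01- 1--0 1-0- 10--
PIs = {--10, -01-, -101, 1--0, 1-0-, 10--}
Coverage chart:
  m2: --10,-01-
  m3: -01- ←essential
  m5: -101 ←essential
  m6: --10 ←essential
  m8: 1--0,1-0-,10--
  m10: --10,-01-,1--0,10--
  m11: -01-,10--
  m12: 1--0,1-0-
  m13: -101,1-0-
  m14: --10,1--0
Essential: --10, -01-, -101
Petrick residual → 1--0
Min cover (4 terms): cd' + b'c + bc'd + ad'

4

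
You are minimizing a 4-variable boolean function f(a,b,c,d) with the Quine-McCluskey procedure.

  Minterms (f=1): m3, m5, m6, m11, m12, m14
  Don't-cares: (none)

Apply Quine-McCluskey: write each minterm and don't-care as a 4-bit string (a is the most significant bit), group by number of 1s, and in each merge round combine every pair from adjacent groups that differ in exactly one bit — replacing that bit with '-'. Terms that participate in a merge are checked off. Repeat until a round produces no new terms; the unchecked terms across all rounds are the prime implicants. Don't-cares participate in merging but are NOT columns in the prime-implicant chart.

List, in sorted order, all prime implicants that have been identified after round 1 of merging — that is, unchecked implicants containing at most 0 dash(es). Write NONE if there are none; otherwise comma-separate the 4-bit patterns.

[col 0] 0011*, 0101, 0110*, 1011*, 1100*, 1110*
[col 1] -011, -110, 11-0
Prime implicants: -011, -110, 0101, 11-0

0101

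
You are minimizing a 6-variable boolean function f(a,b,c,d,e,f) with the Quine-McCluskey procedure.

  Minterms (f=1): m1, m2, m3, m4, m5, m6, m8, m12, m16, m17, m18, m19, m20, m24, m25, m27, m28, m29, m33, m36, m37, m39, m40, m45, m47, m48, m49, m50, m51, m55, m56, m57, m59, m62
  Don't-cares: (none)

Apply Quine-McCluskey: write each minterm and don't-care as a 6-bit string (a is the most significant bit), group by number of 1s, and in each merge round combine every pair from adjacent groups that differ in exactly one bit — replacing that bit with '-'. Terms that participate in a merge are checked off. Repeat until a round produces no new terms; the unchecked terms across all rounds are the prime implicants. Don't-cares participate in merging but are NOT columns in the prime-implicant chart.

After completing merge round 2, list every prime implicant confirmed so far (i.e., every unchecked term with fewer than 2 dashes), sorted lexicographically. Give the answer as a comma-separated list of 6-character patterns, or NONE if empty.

[col 0] 000001*, 000010*, 000011*, 000100*, 000101*, 000110*, 001000*, 001100*, 010000*, 010001*, 010010*, 010011*, 010100*, 011000*, 011001*, 011011*, 011100*, 011101*, 100001*, 100100*, 100101*, 100111*, 101000*, 101101*, 101111*, 110000*, 110001*, 110010*, 110011*, 110111*, 111000*, 111001*, 111011*, 111110
[col 1] -00001*, -00100*, -00101*, -01000*, -10000*, -10001*, -10010*, -10011*, -11000*, -11001*, -11011*, 0-0001*, 0-0010*, 0-0011*, 0-0100*, 0-1000*, 0-1100*, 00-100*, 000-01*, 000-10, 0000-1*, 00001-*, 0001-0, 00010-*, 001-00*, 01-000*, 01-001*, 01-011*, 01-100*, 010-00*, 0100-0*, 0100-1*, 01000-*, 01001-*, 011-00*, 011-01*, 0110-1*, 01100-*, 01110-*, 1-0001*, 1-0111, 1-1000*, 10-101*, 10-111*, 100-01*, 1001-1*, 10010-*, 1011-1*, 11-000*, 11-001*, 11-011*, 110-11, 1100-0*, 1100-1*, 11000-*, 11001-*, 1110-1*, 11100-*
[col 2] --0001, --1000, -00-01, -0010-, -1-000*, -1-001*, -1-011*, -100-0*, -100-1*, -1000-*, -1001-*, -110-1*, -1100-*, 0--100, 0-00-1, 0-001-, 0-1-00, 01--00, 01-0-1*, 01-00-*, 0100--*, 011-0-, 10-1-1, 11-0-1*, 11-00-*, 1100--*
[col 3] -1-0-1, -1-00-, -100--
Prime implicants: --0001, --1000, -00-01, -0010-, -1-0-1, -1-00-, -100--, 0--100, 0-00-1, 0-001-, 0-1-00, 000-10, 0001-0, 01--00, 011-0-, 1-0111, 10-1-1, 110-11, 111110

000-10, 0001-0, 1-0111, 110-11, 111110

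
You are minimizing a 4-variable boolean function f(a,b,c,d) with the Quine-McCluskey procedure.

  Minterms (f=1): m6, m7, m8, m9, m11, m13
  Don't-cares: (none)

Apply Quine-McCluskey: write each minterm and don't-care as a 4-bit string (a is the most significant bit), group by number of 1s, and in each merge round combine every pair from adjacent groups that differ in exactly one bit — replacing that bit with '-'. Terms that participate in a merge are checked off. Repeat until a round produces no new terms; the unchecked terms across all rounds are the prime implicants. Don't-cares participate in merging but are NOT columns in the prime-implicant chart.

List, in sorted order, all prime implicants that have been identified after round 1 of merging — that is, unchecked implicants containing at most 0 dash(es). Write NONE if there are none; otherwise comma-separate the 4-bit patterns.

NONE

size-2^0 implicants → 0110(✓)  0111(✓)  1000(✓)  1001(✓)  1011(✓)  1101(✓)
size-2^1 implicants → 011-  1-01  10-1  100-
Unchecked terms (primes): 011-, 1-01, 10-1, 100-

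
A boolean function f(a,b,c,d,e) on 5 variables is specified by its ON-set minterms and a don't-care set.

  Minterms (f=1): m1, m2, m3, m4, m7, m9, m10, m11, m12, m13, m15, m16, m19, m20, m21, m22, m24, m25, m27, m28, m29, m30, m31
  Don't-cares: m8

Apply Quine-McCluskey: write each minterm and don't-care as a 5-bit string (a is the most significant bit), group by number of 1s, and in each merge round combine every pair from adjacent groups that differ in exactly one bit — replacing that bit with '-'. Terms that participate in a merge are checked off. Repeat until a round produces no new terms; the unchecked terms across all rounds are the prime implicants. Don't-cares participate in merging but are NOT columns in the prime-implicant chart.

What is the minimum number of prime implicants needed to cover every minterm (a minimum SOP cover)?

[col 0] 00001*, 00010*, 00011*, 00100*, 00111*, 01000*, 01001*, 01010*, 01011*, 01100*, 01101*, 01111*, 10000*, 10011*, 10100*, 10101*, 10110*, 11000*, 11001*, 11011*, 11100*, 11101*, 11110*, 11111*
[col 1] -0011*, -0100*, -1000*, -1001*, -1011*, -1100*, -1101*, -1111*, 0-001*, 0-010*, 0-011*, 0-100*, 0-111*, 00-11*, 000-1*, 0001-*, 01-00*, 01-01*, 01-11*, 010-0*, 010-1*, 0100-*, 0101-*, 011-1*, 0110-*, 1-000*, 1-011*, 1-100*, 1-101*, 1-110*, 10-00*, 101-0*, 1010-*, 11-00*, 11-01*, 11-11*, 110-1*, 1100-*, 111-0*, 111-1*, 1110-*, 1111-*
[col 2] --011, --100, -1-00*, -1-01*, -1-11*, -10-1*, -100-*, -11-1*, -110-*, 0--11, 0-0-1, 0-01-, 01--1*, 01-0-*, 010--, 1--00, 1-1-0, 1-10-, 11--1*, 11-0-*, 111--
[col 3] -1--1, -1-0-
Prime implicants: --011, --100, -1--1, -1-0-, 0--11, 0-0-1, 0-01-, 010--, 1--00, 1-1-0, 1-10-, 111--
PI chart (minterm → PIs covering it):
  1 | 0-0-1  (sole → essential)
  2 | 0-01-  (sole → essential)
  3 | --011,0--11,0-0-1,0-01-
  4 | --100  (sole → essential)
  7 | 0--11  (sole → essential)
  9 | -1--1,-1-0-,0-0-1,010--
  10 | 0-01-,010--
  11 | --011,-1--1,0--11,0-0-1,0-01-,010--
  12 | --100,-1-0-
  13 | -1--1,-1-0-
  15 | -1--1,0--11
  16 | 1--00  (sole → essential)
  19 | --011  (sole → essential)
  20 | --100,1--00,1-1-0,1-10-
  21 | 1-10-  (sole → essential)
  22 | 1-1-0  (sole → essential)
  24 | -1-0-,1--00
  25 | -1--1,-1-0-
  27 | --011,-1--1
  28 | --100,-1-0-,1--00,1-1-0,1-10-,111--
  29 | -1--1,-1-0-,1-10-,111--
  30 | 1-1-0,111--
  31 | -1--1,111--
Essential prime implicants: --011, --100, 0--11, 0-0-1, 0-01-, 1--00, 1-1-0, 1-10-
Petrick residual → -1--1
Minimum SOP uses 9 PIs: c'de + cd'e' + be + a'de + a'c'e + a'c'd + ad'e' + ace' + acd'

9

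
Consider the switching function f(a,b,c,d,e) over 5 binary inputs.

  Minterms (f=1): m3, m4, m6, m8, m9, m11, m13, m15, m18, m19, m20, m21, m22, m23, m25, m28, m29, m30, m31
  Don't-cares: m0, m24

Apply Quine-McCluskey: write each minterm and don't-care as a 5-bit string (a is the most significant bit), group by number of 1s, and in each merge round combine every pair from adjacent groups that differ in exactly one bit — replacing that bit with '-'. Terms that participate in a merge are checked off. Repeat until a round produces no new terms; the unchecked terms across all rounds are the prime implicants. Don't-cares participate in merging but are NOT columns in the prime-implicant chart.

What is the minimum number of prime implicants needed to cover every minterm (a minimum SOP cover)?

6

Round 0: 00000✓ 00011✓ 00100✓ 00110✓ 01000✓ 01001✓ 01011✓ 01101✓ 01111✓ 10010✓ 10011✓ 10100✓ 10101✓ 10110✓ 10111✓ 11000✓ 11001✓ 11100✓ 11101✓ 11110✓ 11111✓
Round 1: -0011 -0100✓ -0110✓ -1000✓ -1001✓ -1101✓ -1111✓ 0-000 0-011 00-00 001-0✓ 01-01✓ 01-11✓ 010-1✓ 0100-✓ 011-1✓ 1-100✓ 1-101✓ 1-110✓ 1-111✓ 10-10✓ 10-11✓ 1001-✓ 101-0✓ 101-1✓ 1010-✓ 1011-✓ 11-00✓ 11-01✓ 1100-✓ 111-0✓ 111-1✓ 1110-✓ 1111-✓
Round 2: -01-0 -1-01 -100- -11-1 01--1 1-1-0✓ 1-1-1✓ 1-10-✓ 1-11-✓ 10-1- 101--✓ 11-0- 111--✓
Round 3: 1-1--
PIs = {-0011, -01-0, -1-01, -100-, -11-1, 0-000, 0-011, 00-00, 01--1, 1-1--, 10-1-, 11-0-}
Coverage chart:
  m3: -0011,0-011
  m4: -01-0,00-00
  m6: -01-0 ←essential
  m8: -100-,0-000
  m9: -1-01,-100-,01--1
  m11: 0-011,01--1
  m13: -1-01,-11-1,01--1
  m15: -11-1,01--1
  m18: 10-1- ←essential
  m19: -0011,10-1-
  m20: -01-0,1-1--
  m21: 1-1-- ←essential
  m22: -01-0,1-1--,10-1-
  m23: 1-1--,10-1-
  m25: -1-01,-100-,11-0-
  m28: 1-1--,11-0-
  m29: -1-01,-11-1,1-1--,11-0-
  m30: 1-1-- ←essential
  m31: -11-1,1-1--
Essential: -01-0, 1-1--, 10-1-
Petrick residual → -0011, -100-, 01--1
Min cover (6 terms): b'c'de + b'ce' + bc'd' + a'be + ac + ab'd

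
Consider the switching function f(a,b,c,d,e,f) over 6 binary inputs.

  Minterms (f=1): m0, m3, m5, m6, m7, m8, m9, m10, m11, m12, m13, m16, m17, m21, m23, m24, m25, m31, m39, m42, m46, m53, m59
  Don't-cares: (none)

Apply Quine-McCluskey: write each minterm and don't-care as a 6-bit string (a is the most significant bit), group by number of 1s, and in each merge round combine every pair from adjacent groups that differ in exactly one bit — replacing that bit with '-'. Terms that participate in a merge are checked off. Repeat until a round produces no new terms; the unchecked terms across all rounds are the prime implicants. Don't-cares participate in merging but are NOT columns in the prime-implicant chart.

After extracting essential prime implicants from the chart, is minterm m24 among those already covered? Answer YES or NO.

size-2^0 implicants → 000000(✓)  000011(✓)  000101(✓)  000110(✓)  000111(✓)  001000(✓)  001001(✓)  001010(✓)  001011(✓)  001100(✓)  001101(✓)  010000(✓)  010001(✓)  010101(✓)  010111(✓)  011000(✓)  011001(✓)  011111(✓)  100111(✓)  101010(✓)  101110(✓)  110101(✓)  111011
size-2^1 implicants → -00111  -01010  -10101  0-0000(✓)  0-0101(✓)  0-0111(✓)  0-1000(✓)  0-1001(✓)  00-000(✓)  00-011  00-101  000-11  0001-1(✓)  00011-  001-00(✓)  001-01(✓)  0010-0(✓)  0010-1(✓)  00100-(✓)  00101-(✓)  00110-(✓)  01-000(✓)  01-001(✓)  01-111  010-01  01000-(✓)  0101-1(✓)  01100-(✓)  101-10
size-2^2 implicants → 0--000  0-01-1  0-100-  001-0-  0010--  01-00-
Unchecked terms (primes): -00111, -01010, -10101, 0--000, 0-01-1, 0-100-, 00-011, 00-101, 000-11, 00011-, 001-0-, 0010--, 01-00-, 01-111, 010-01, 101-10, 111011
Minterm coverage:
  m0 ⊆ 0--000 [E]
  m3 ⊆ 00-011,000-11
  m5 ⊆ 0-01-1,00-101
  m6 ⊆ 00011- [E]
  m7 ⊆ -00111,0-01-1,000-11,00011-
  m8 ⊆ 0--000,0-100-,001-0-,0010--
  m9 ⊆ 0-100-,001-0-,0010--
  m10 ⊆ -01010,0010--
  m11 ⊆ 00-011,0010--
  m12 ⊆ 001-0- [E]
  m13 ⊆ 00-101,001-0-
  m16 ⊆ 0--000,01-00-
  m17 ⊆ 01-00-,010-01
  m21 ⊆ -10101,0-01-1,010-01
  m23 ⊆ 0-01-1,01-111
  m24 ⊆ 0--000,0-100-,01-00-
  m25 ⊆ 0-100-,01-00-
  m31 ⊆ 01-111 [E]
  m39 ⊆ -00111 [E]
  m42 ⊆ -01010,101-10
  m46 ⊆ 101-10 [E]
  m53 ⊆ -10101 [E]
  m59 ⊆ 111011 [E]
E = {-00111, -10101, 0--000, 00011-, 001-0-, 01-111, 101-10, 111011}

YES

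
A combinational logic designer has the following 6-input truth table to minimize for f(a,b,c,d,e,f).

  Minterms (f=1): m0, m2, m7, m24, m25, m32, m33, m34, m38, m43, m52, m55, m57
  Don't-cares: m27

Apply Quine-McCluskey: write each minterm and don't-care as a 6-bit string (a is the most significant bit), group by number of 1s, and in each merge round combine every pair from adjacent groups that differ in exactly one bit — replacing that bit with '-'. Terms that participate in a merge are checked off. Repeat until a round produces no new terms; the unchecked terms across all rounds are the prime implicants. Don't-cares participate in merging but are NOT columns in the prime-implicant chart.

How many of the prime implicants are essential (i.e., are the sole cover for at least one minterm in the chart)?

9

Round 0: 000000✓ 000010✓ 000111 011000✓ 011001✓ 011011✓ 100000✓ 100001✓ 100010✓ 100110✓ 101011 110100 110111 111001✓
Round 1: -00000✓ -00010✓ -11001 0000-0✓ 0110-1 01100- 100-10 1000-0✓ 10000-
Round 2: -000-0
PIs = {-000-0, -11001, 000111, 0110-1, 01100-, 100-10, 10000-, 101011, 110100, 110111}
Coverage chart:
  m0: -000-0 ←essential
  m2: -000-0 ←essential
  m7: 000111 ←essential
  m24: 01100- ←essential
  m25: -11001,0110-1,01100-
  m32: -000-0,10000-
  m33: 10000- ←essential
  m34: -000-0,100-10
  m38: 100-10 ←essential
  m43: 101011 ←essential
  m52: 110100 ←essential
  m55: 110111 ←essential
  m57: -11001 ←essential
Essential: -000-0, -11001, 000111, 01100-, 100-10, 10000-, 101011, 110100, 110111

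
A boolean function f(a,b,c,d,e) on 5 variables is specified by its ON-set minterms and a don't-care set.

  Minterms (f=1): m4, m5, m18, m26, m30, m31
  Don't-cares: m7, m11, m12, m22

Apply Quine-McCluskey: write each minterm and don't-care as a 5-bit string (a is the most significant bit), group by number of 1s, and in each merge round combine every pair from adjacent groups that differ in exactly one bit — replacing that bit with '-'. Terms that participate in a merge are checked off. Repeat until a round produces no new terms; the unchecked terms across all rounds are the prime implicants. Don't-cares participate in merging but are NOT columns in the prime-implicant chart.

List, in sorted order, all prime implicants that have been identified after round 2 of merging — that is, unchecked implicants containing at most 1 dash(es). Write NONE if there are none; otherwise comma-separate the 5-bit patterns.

0-100, 001-1, 0010-, 01011, 1111-

size-2^0 implicants → 00100(✓)  00101(✓)  00111(✓)  01011  01100(✓)  10010(✓)  10110(✓)  11010(✓)  11110(✓)  11111(✓)
size-2^1 implicants → 0-100  001-1  0010-  1-010(✓)  1-110(✓)  10-10(✓)  11-10(✓)  1111-
size-2^2 implicants → 1--10
Unchecked terms (primes): 0-100, 001-1, 0010-, 01011, 1--10, 1111-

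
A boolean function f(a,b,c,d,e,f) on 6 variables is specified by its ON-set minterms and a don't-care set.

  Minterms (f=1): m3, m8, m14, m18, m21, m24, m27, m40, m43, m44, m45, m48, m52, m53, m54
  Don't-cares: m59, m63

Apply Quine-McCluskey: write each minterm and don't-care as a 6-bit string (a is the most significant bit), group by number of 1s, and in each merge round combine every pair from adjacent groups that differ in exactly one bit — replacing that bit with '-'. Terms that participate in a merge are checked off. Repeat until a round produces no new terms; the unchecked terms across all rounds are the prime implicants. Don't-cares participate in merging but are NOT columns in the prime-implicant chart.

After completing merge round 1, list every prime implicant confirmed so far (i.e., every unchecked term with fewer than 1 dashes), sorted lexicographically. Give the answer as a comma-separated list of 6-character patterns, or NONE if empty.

[col 0] 000011, 001000*, 001110, 010010, 010101*, 011000*, 011011*, 101000*, 101011*, 101100*, 101101*, 110000*, 110100*, 110101*, 110110*, 111011*, 111111*
[col 1] -01000, -10101, -11011, 0-1000, 1-1011, 101-00, 10110-, 110-00, 1101-0, 11010-, 111-11
Prime implicants: -01000, -10101, -11011, 0-1000, 000011, 001110, 010010, 1-1011, 101-00, 10110-, 110-00, 1101-0, 11010-, 111-11

000011, 001110, 010010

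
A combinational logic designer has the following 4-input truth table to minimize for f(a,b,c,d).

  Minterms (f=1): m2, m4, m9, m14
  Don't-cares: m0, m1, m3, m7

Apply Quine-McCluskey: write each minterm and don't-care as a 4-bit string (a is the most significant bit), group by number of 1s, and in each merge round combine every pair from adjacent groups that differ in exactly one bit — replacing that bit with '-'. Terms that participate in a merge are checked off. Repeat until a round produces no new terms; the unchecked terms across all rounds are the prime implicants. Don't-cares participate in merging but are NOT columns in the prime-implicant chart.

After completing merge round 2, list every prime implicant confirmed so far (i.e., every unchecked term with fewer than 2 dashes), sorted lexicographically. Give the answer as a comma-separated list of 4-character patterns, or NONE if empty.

-001, 0-00, 0-11, 1110

size-2^0 implicants → 0000(✓)  0001(✓)  0010(✓)  0011(✓)  0100(✓)  0111(✓)  1001(✓)  1110
size-2^1 implicants → -001  0-00  0-11  00-0(✓)  00-1(✓)  000-(✓)  001-(✓)
size-2^2 implicants → 00--
Unchecked terms (primes): -001, 0-00, 0-11, 00--, 1110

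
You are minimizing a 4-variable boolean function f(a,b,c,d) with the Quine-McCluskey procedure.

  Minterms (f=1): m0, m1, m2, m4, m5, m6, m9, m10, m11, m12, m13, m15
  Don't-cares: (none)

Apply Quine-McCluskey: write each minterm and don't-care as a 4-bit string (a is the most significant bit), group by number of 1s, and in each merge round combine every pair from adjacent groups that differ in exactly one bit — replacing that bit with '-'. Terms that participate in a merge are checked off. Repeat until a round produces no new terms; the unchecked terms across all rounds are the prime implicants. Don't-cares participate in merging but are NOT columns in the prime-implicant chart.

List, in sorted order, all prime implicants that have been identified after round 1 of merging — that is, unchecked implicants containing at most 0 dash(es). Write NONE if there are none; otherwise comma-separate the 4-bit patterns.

[col 0] 0000*, 0001*, 0010*, 0100*, 0101*, 0110*, 1001*, 1010*, 1011*, 1100*, 1101*, 1111*
[col 1] -001*, -010, -100*, -101*, 0-00*, 0-01*, 0-10*, 00-0*, 000-*, 01-0*, 010-*, 1-01*, 1-11*, 10-1*, 101-, 11-1*, 110-*
[col 2] --01, -10-, 0--0, 0-0-, 1--1
Prime implicants: --01, -010, -10-, 0--0, 0-0-, 1--1, 101-

NONE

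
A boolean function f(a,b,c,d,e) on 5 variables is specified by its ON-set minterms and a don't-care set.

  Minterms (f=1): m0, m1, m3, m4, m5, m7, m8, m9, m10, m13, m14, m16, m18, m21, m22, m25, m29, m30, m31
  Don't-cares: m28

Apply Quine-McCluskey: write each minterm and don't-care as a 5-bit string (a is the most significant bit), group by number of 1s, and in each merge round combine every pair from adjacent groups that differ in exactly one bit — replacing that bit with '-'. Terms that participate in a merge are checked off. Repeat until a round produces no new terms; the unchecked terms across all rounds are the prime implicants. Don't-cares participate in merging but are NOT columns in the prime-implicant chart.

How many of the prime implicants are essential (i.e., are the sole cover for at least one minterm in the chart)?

Round 0: 00000✓ 00001✓ 00011✓ 00100✓ 00101✓ 00111✓ 01000✓ 01001✓ 01010✓ 01101✓ 01110✓ 10000✓ 10010✓ 10101✓ 10110✓ 11001✓ 11100✓ 11101✓ 11110✓ 11111✓
Round 1: -0000 -0101✓ -1001✓ -1101✓ -1110 0-000✓ 0-001✓ 0-101✓ 00-00✓ 00-01✓ 00-11✓ 000-1✓ 0000-✓ 001-1✓ 0010-✓ 01-01✓ 01-10 010-0 0100-✓ 1-101✓ 1-110 10-10 100-0 11-01✓ 111-0✓ 111-1✓ 1110-✓ 1111-✓
Round 2: --101 -1-01 0--01 0-00- 00--1 00-0- 111--
PIs = {--101, -0000, -1-01, -1110, 0--01, 0-00-, 00--1, 00-0-, 01-10, 010-0, 1-110, 10-10, 100-0, 111--}
Coverage chart:
  m0: -0000,0-00-,00-0-
  m1: 0--01,0-00-,00--1,00-0-
  m3: 00--1 ←essential
  m4: 00-0- ←essential
  m5: --101,0--01,00--1,00-0-
  m7: 00--1 ←essential
  m8: 0-00-,010-0
  m9: -1-01,0--01,0-00-
  m10: 01-10,010-0
  m13: --101,-1-01,0--01
  m14: -1110,01-10
  m16: -0000,100-0
  m18: 10-10,100-0
  m21: --101 ←essential
  m22: 1-110,10-10
  m25: -1-01 ←essential
  m29: --101,-1-01,111--
  m30: -1110,1-110,111--
  m31: 111-- ←essential
Essential: --101, -1-01, 00--1, 00-0-, 111--

5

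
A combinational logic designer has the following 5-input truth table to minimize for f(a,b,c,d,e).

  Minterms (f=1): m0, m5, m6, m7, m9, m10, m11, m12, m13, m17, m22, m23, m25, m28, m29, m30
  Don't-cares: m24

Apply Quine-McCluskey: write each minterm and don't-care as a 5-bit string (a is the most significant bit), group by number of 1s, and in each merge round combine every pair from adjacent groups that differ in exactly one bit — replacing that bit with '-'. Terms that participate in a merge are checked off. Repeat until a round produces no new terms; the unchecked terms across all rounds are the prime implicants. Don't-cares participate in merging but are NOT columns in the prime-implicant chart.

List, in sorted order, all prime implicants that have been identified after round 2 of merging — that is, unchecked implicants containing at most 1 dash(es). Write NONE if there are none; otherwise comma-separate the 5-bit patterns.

0-101, 00000, 001-1, 010-1, 0101-, 1-001, 1-110, 111-0

Round 0: 00000 00101✓ 00110✓ 00111✓ 01001✓ 01010✓ 01011✓ 01100✓ 01101✓ 10001✓ 10110✓ 10111✓ 11000✓ 11001✓ 11100✓ 11101✓ 11110✓
Round 1: -0110✓ -0111✓ -1001✓ -1100✓ -1101✓ 0-101 001-1 0011-✓ 01-01✓ 010-1 0101- 0110-✓ 1-001 1-110 1011-✓ 11-00✓ 11-01✓ 1100-✓ 111-0 1110-✓
Round 2: -011- -1-01 -110- 11-0-
PIs = {-011-, -1-01, -110-, 0-101, 00000, 001-1, 010-1, 0101-, 1-001, 1-110, 11-0-, 111-0}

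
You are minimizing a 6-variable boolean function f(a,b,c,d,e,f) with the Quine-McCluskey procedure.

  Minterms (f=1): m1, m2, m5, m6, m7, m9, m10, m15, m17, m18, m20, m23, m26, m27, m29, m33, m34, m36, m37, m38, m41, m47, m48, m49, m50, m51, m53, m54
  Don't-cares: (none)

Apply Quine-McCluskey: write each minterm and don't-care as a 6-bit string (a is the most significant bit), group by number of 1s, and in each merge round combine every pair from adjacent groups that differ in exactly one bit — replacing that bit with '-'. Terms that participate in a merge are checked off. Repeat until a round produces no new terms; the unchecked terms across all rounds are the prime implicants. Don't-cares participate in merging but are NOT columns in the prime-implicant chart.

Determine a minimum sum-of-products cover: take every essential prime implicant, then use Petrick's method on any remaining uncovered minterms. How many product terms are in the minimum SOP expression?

14

size-2^0 implicants → 000001(✓)  000010(✓)  000101(✓)  000110(✓)  000111(✓)  001001(✓)  001010(✓)  001111(✓)  010001(✓)  010010(✓)  010100  010111(✓)  011010(✓)  011011(✓)  011101  100001(✓)  100010(✓)  100100(✓)  100101(✓)  100110(✓)  101001(✓)  101111(✓)  110000(✓)  110001(✓)  110010(✓)  110011(✓)  110101(✓)  110110(✓)
size-2^1 implicants → -00001(✓)  -00010(✓)  -00101(✓)  -00110(✓)  -01001(✓)  -01111  -10001(✓)  -10010(✓)  0-0001(✓)  0-0010(✓)  0-0111  0-1010(✓)  00-001(✓)  00-010(✓)  00-111  000-01(✓)  000-10(✓)  0001-1  00011-  01-010(✓)  01101-  1-0001(✓)  1-0010(✓)  1-0101(✓)  1-0110(✓)  10-001(✓)  100-01(✓)  100-10(✓)  1001-0  10010-  110-01(✓)  110-10(✓)  1100-0(✓)  1100-1(✓)  11000-(✓)  11001-(✓)
size-2^2 implicants → --0001  --0010  -0-001  -00-01  -00-10  0--010  1-0-01  1-0-10  1100--
Unchecked terms (primes): --0001, --0010, -0-001, -00-01, -00-10, -01111, 0--010, 0-0111, 00-111, 0001-1, 00011-, 010100, 01101-, 011101, 1-0-01, 1-0-10, 1001-0, 10010-, 1100--
Minterm coverage:
  m1 ⊆ --0001,-0-001,-00-01
  m2 ⊆ --0010,-00-10,0--010
  m5 ⊆ -00-01,0001-1
  m6 ⊆ -00-10,00011-
  m7 ⊆ 0-0111,00-111,0001-1,00011-
  m9 ⊆ -0-001 [E]
  m10 ⊆ 0--010 [E]
  m15 ⊆ -01111,00-111
  m17 ⊆ --0001 [E]
  m18 ⊆ --0010,0--010
  m20 ⊆ 010100 [E]
  m23 ⊆ 0-0111 [E]
  m26 ⊆ 0--010,01101-
  m27 ⊆ 01101- [E]
  m29 ⊆ 011101 [E]
  m33 ⊆ --0001,-0-001,-00-01,1-0-01
  m34 ⊆ --0010,-00-10,1-0-10
  m36 ⊆ 1001-0,10010-
  m37 ⊆ -00-01,1-0-01,10010-
  m38 ⊆ -00-10,1-0-10,1001-0
  m41 ⊆ -0-001 [E]
  m47 ⊆ -01111 [E]
  m48 ⊆ 1100-- [E]
  m49 ⊆ --0001,1-0-01,1100--
  m50 ⊆ --0010,1-0-10,1100--
  m51 ⊆ 1100-- [E]
  m53 ⊆ 1-0-01 [E]
  m54 ⊆ 1-0-10 [E]
E = {--0001, -0-001, -01111, 0--010, 0-0111, 010100, 01101-, 011101, 1-0-01, 1-0-10, 1100--}
Petrick residual → -00-01, -00-10, 1001-0
Cover = c'd'e'f + b'd'e'f + b'c'e'f + b'c'ef' + b'cdef + a'd'ef' + a'c'def + a'bc'de'f' + a'bcd'e + a'bcde'f + ac'e'f + ac'ef' + ab'c'df' + abc'd'  |cover|=14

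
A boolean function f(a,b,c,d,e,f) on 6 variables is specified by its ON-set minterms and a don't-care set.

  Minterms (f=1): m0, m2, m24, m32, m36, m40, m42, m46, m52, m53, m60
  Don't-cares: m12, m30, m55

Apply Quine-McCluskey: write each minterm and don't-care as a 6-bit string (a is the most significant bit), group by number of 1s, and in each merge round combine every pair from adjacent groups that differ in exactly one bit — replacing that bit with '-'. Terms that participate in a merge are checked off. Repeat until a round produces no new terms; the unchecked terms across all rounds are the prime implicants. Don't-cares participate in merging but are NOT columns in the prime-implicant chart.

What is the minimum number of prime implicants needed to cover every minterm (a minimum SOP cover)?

7

[col 0] 000000*, 000010*, 001100, 011000, 011110, 100000*, 100100*, 101000*, 101010*, 101110*, 110100*, 110101*, 110111*, 111100*
[col 1] -00000, 0000-0, 1-0100, 10-000, 100-00, 101-10, 1010-0, 11-100, 1101-1, 11010-
Prime implicants: -00000, 0000-0, 001100, 011000, 011110, 1-0100, 10-000, 100-00, 101-10, 1010-0, 11-100, 1101-1, 11010-
PI chart (minterm → PIs covering it):
  0 | -00000,0000-0
  2 | 0000-0  (sole → essential)
  24 | 011000  (sole → essential)
  32 | -00000,10-000,100-00
  36 | 1-0100,100-00
  40 | 10-000,1010-0
  42 | 101-10,1010-0
  46 | 101-10  (sole → essential)
  52 | 1-0100,11-100,11010-
  53 | 1101-1,11010-
  60 | 11-100  (sole → essential)
Essential prime implicants: 0000-0, 011000, 101-10, 11-100
Petrick residual → 1-0100, 10-000, 1101-1
Minimum SOP uses 7 PIs: a'b'c'd'f' + a'bcd'e'f' + ac'de'f' + ab'd'e'f' + ab'cef' + abde'f' + abc'df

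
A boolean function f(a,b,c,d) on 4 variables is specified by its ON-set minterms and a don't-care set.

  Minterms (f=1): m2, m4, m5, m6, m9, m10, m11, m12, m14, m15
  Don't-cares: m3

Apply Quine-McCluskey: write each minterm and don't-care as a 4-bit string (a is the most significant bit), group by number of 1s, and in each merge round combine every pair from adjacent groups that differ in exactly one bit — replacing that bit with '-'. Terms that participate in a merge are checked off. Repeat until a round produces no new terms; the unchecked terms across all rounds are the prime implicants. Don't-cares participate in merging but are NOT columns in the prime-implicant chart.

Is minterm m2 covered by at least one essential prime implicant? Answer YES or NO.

[col 0] 0010*, 0011*, 0100*, 0101*, 0110*, 1001*, 1010*, 1011*, 1100*, 1110*, 1111*
[col 1] -010*, -011*, -100*, -110*, 0-10*, 001-*, 01-0*, 010-, 1-10*, 1-11*, 10-1, 101-*, 11-0*, 111-*
[col 2] --10, -01-, -1-0, 1-1-
Prime implicants: --10, -01-, -1-0, 010-, 1-1-, 10-1
PI chart (minterm → PIs covering it):
  2 | --10,-01-
  4 | -1-0,010-
  5 | 010-  (sole → essential)
  6 | --10,-1-0
  9 | 10-1  (sole → essential)
  10 | --10,-01-,1-1-
  11 | -01-,1-1-,10-1
  12 | -1-0  (sole → essential)
  14 | --10,-1-0,1-1-
  15 | 1-1-  (sole → essential)
Essential prime implicants: -1-0, 010-, 1-1-, 10-1

NO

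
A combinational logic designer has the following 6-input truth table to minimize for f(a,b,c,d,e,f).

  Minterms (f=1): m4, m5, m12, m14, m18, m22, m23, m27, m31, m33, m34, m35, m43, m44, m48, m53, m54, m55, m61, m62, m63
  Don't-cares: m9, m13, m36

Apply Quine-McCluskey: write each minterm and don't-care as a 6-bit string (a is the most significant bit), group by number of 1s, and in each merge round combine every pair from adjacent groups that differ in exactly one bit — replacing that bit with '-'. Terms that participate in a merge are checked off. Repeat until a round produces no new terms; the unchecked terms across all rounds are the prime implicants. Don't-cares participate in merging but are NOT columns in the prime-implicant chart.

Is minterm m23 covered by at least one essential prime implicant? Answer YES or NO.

size-2^0 implicants → 000100(✓)  000101(✓)  001001(✓)  001100(✓)  001101(✓)  001110(✓)  010010(✓)  010110(✓)  010111(✓)  011011(✓)  011111(✓)  100001(✓)  100010(✓)  100011(✓)  100100(✓)  101011(✓)  101100(✓)  110000  110101(✓)  110110(✓)  110111(✓)  111101(✓)  111110(✓)  111111(✓)
size-2^1 implicants → -00100(✓)  -01100(✓)  -10110(✓)  -10111(✓)  -11111(✓)  00-100(✓)  00-101(✓)  00010-(✓)  001-01  0011-0  00110-(✓)  01-111(✓)  010-10  01011-(✓)  011-11  10-011  10-100(✓)  1000-1  10001-  11-101(✓)  11-110(✓)  11-111(✓)  1101-1(✓)  11011-(✓)  1111-1(✓)  11111-(✓)
size-2^2 implicants → -0-100  -1-111  -1011-  00-10-  11-1-1  11-11-
Unchecked terms (primes): -0-100, -1-111, -1011-, 00-10-, 001-01, 0011-0, 010-10, 011-11, 10-011, 1000-1, 10001-, 11-1-1, 11-11-, 110000
Minterm coverage:
  m4 ⊆ -0-100,00-10-
  m5 ⊆ 00-10- [E]
  m12 ⊆ -0-100,00-10-,0011-0
  m14 ⊆ 0011-0 [E]
  m18 ⊆ 010-10 [E]
  m22 ⊆ -1011-,010-10
  m23 ⊆ -1-111,-1011-
  m27 ⊆ 011-11 [E]
  m31 ⊆ -1-111,011-11
  m33 ⊆ 1000-1 [E]
  m34 ⊆ 10001- [E]
  m35 ⊆ 10-011,1000-1,10001-
  m43 ⊆ 10-011 [E]
  m44 ⊆ -0-100 [E]
  m48 ⊆ 110000 [E]
  m53 ⊆ 11-1-1 [E]
  m54 ⊆ -1011-,11-11-
  m55 ⊆ -1-111,-1011-,11-1-1,11-11-
  m61 ⊆ 11-1-1 [E]
  m62 ⊆ 11-11- [E]
  m63 ⊆ -1-111,11-1-1,11-11-
E = {-0-100, 00-10-, 0011-0, 010-10, 011-11, 10-011, 1000-1, 10001-, 11-1-1, 11-11-, 110000}

NO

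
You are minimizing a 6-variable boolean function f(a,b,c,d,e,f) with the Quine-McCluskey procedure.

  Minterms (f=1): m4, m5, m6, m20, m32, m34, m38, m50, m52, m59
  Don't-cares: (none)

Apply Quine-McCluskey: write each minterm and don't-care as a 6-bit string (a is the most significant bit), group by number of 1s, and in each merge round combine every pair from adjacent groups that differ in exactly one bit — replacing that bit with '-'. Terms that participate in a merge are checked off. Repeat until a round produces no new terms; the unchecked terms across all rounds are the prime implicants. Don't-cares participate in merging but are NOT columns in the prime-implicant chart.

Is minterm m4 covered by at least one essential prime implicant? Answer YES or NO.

[col 0] 000100*, 000101*, 000110*, 010100*, 100000*, 100010*, 100110*, 110010*, 110100*, 111011
[col 1] -00110, -10100, 0-0100, 0001-0, 00010-, 1-0010, 100-10, 1000-0
Prime implicants: -00110, -10100, 0-0100, 0001-0, 00010-, 1-0010, 100-10, 1000-0, 111011
PI chart (minterm → PIs covering it):
  4 | 0-0100,0001-0,00010-
  5 | 00010-  (sole → essential)
  6 | -00110,0001-0
  20 | -10100,0-0100
  32 | 1000-0  (sole → essential)
  34 | 1-0010,100-10,1000-0
  38 | -00110,100-10
  50 | 1-0010  (sole → essential)
  52 | -10100  (sole → essential)
  59 | 111011  (sole → essential)
Essential prime implicants: -10100, 00010-, 1-0010, 1000-0, 111011

YES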